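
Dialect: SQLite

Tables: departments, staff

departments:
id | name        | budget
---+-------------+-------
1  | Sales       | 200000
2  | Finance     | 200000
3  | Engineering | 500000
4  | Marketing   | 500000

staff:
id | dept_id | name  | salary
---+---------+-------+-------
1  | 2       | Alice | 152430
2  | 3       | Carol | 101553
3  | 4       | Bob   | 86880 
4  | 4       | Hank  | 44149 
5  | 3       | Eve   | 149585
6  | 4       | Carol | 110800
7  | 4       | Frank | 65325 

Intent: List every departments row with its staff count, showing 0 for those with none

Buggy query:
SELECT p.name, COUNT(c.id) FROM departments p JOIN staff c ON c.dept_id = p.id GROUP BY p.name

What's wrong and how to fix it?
Bug: An inner join excludes parents with zero children

Fix: Use LEFT JOIN so parents without children still appear (COUNT(c.id) gives 0)

Corrected query:
SELECT p.name, COUNT(c.id) FROM departments p LEFT JOIN staff c ON c.dept_id = p.id GROUP BY p.name

Result:
name        | COUNT(c.id)
------------+------------
Engineering | 2          
Finance     | 1          
Marketing   | 4          
Sales       | 0          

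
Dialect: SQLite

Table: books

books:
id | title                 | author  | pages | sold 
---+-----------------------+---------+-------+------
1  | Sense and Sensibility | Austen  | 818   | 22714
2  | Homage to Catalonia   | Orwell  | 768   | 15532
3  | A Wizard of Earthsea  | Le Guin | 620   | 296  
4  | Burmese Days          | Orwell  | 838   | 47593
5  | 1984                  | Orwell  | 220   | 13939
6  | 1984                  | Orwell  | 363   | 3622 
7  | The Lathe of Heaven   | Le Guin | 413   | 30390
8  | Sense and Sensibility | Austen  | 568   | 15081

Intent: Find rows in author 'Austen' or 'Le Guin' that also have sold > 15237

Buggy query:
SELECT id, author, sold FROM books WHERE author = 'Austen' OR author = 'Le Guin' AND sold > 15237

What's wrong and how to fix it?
Bug: AND binds tighter than OR, so this parses as author = 'Austen' OR (author = 'Le Guin' AND sold > 15237)

Fix: Group the OR with parentheses (or use IN), then AND the threshold

Corrected query:
SELECT id, author, sold FROM books WHERE (author = 'Austen' OR author = 'Le Guin') AND sold > 15237

Result:
id | author  | sold 
---+---------+------
1  | Austen  | 22714
7  | Le Guin | 30390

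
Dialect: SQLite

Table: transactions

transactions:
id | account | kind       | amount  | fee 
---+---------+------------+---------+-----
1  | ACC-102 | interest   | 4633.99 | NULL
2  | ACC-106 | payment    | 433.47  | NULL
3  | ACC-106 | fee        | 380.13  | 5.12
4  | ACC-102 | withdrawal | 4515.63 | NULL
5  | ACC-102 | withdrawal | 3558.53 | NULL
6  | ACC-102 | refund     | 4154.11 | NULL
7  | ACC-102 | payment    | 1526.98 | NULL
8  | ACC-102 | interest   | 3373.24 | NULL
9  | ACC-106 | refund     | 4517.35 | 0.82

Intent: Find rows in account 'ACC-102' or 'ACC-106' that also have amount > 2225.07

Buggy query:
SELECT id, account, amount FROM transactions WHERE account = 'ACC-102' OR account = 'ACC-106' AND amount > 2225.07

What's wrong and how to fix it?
Bug: AND binds tighter than OR, so this parses as account = 'ACC-102' OR (account = 'ACC-106' AND amount > 2225.07)

Fix: Add parentheses around the OR so the AND applies to both alternatives

Corrected query:
SELECT id, account, amount FROM transactions WHERE (account = 'ACC-102' OR account = 'ACC-106') AND amount > 2225.07

Result:
id | account | amount 
---+---------+--------
1  | ACC-102 | 4633.99
4  | ACC-102 | 4515.63
5  | ACC-102 | 3558.53
6  | ACC-102 | 4154.11
8  | ACC-102 | 3373.24
9  | ACC-106 | 4517.35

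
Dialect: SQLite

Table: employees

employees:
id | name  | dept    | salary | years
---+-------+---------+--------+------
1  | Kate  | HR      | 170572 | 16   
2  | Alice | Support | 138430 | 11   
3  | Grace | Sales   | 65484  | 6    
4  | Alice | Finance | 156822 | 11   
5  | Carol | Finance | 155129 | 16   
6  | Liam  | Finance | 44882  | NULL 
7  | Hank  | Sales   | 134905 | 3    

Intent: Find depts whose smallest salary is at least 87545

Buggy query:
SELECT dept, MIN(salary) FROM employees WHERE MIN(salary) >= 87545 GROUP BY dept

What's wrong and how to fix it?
Bug: Aggregates like MIN are computed per group after WHERE runs

Fix: Use HAVING for the per-group MIN condition

Corrected query:
SELECT dept, MIN(salary) FROM employees GROUP BY dept HAVING MIN(salary) >= 87545

Result:
dept    | MIN(salary)
--------+------------
HR      | 170572     
Support | 138430     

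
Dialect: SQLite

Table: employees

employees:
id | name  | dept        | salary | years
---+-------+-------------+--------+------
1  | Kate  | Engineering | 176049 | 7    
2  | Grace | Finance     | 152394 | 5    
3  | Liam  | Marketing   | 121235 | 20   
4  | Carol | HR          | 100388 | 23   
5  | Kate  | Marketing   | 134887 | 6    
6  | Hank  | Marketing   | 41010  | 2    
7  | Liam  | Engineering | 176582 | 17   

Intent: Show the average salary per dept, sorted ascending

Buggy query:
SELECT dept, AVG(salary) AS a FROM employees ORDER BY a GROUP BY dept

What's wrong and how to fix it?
Bug: GROUP BY must precede ORDER BY

Fix: Reorder: SELECT … FROM … GROUP BY … ORDER BY …

Corrected query:
SELECT dept, AVG(salary) AS a FROM employees GROUP BY dept ORDER BY a

Result:
dept        | a       
------------+---------
Marketing   | 99044   
HR          | 100388  
Finance     | 152394  
Engineering | 176315.5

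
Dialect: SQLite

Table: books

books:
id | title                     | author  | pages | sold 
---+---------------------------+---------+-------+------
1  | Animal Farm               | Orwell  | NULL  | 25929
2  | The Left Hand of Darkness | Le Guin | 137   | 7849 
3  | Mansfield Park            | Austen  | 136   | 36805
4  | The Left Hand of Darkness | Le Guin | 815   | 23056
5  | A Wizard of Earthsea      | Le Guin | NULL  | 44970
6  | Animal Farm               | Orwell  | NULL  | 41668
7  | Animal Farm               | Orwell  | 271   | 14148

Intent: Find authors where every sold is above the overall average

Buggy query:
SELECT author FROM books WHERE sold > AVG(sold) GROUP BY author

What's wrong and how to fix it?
Bug: AVG() is an aggregate; it can't sit directly in WHERE

Fix: Compute the overall average in a scalar subquery and compare each group's MIN against it in HAVING

Corrected query:
SELECT author FROM books GROUP BY author HAVING MIN(sold) > (SELECT AVG(sold) FROM books)

Result:
author
------
Austen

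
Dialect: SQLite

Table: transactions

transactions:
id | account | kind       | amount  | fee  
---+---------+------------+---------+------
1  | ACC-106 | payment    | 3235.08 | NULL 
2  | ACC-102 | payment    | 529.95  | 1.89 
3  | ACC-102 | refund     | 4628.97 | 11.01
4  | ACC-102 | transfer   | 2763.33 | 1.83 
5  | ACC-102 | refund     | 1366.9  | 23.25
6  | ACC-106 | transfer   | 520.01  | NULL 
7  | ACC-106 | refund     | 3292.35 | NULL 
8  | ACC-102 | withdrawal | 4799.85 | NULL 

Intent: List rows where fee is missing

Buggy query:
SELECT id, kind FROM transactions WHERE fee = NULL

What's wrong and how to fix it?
Bug: '= NULL' is always unknown in SQL three-valued logic, so no rows match

Fix: Use IS NULL to test for NULL

Corrected query:
SELECT id, kind FROM transactions WHERE fee IS NULL

Result:
id | kind      
---+-----------
1  | payment   
6  | transfer  
7  | refund    
8  | withdrawal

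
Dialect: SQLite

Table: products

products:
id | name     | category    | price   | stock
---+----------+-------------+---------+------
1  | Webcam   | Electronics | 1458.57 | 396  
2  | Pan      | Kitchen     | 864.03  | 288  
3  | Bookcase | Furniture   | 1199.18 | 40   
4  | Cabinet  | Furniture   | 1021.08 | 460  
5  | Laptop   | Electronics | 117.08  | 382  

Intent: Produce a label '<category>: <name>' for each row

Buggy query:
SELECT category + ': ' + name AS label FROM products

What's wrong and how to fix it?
Bug: '+' is numeric addition; on text columns SQLite converts them to 0 instead of concatenating

Fix: Replace + with || to concatenate text

Corrected query:
SELECT category || ': ' || name AS label FROM products

Result:
label              
-------------------
Electronics: Webcam
Kitchen: Pan       
Furniture: Bookcase
Furniture: Cabinet 
Electronics: Laptop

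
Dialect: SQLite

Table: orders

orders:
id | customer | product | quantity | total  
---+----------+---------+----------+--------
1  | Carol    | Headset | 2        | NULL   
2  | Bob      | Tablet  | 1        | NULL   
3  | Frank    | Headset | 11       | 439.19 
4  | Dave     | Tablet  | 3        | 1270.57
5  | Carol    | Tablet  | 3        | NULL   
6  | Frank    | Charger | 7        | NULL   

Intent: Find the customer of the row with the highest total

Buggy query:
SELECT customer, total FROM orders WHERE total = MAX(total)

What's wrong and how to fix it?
Bug: MAX(total) is an aggregate and cannot be used directly in WHERE

Fix: Wrap MAX in a scalar subquery so WHERE compares against a single value

Corrected query:
SELECT customer, total FROM orders WHERE total = (SELECT MAX(total) FROM orders)

Result:
customer | total  
---------+--------
Dave     | 1270.57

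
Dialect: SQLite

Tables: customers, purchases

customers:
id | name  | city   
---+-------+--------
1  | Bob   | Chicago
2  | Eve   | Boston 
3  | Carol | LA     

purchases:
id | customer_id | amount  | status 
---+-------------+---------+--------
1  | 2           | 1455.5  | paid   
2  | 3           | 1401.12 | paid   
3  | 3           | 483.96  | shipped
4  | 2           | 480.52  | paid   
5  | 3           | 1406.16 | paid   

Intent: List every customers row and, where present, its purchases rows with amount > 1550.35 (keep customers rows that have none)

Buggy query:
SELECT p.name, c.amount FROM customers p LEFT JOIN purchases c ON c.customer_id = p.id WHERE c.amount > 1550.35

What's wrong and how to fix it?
Bug: A WHERE condition on the right-hand table after LEFT JOIN drops unmatched parents

Fix: Move the right-table condition into the ON clause so unmatched parents are kept

Corrected query:
SELECT p.name, c.amount FROM customers p LEFT JOIN purchases c ON c.customer_id = p.id AND c.amount > 1550.35

Result:
name  | amount
------+-------
Bob   | NULL  
Eve   | NULL  
Carol | NULL  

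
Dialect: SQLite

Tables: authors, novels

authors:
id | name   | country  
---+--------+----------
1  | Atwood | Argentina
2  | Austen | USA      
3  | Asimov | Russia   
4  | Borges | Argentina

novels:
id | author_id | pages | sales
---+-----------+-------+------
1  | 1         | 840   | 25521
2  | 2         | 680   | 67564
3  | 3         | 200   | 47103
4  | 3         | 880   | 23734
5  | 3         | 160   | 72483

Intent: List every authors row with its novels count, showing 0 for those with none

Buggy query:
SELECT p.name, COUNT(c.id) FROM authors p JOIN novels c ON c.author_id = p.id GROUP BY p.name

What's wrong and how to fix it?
Bug: INNER JOIN drops authors rows that have no matching novels rows

Fix: Switch to LEFT JOIN to retain unmatched parent rows

Corrected query:
SELECT p.name, COUNT(c.id) FROM authors p LEFT JOIN novels c ON c.author_id = p.id GROUP BY p.name

Result:
name   | COUNT(c.id)
-------+------------
Asimov | 3          
Atwood | 1          
Austen | 1          
Borges | 0          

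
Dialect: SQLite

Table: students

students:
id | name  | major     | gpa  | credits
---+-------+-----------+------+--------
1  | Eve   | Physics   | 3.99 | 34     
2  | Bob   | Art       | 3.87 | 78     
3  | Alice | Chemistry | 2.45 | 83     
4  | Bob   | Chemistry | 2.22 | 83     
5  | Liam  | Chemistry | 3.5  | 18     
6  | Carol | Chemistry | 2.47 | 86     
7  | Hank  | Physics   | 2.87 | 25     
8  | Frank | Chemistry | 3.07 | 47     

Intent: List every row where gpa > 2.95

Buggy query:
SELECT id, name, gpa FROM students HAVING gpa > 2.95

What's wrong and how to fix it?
Bug: This is a non-aggregate query (no GROUP BY, no aggregates), so in SQLite the HAVING clause is invalid here; a row-level condition belongs in WHERE

Fix: Use WHERE for row-level filtering

Corrected query:
SELECT id, name, gpa FROM students WHERE gpa > 2.95

Result:
id | name  | gpa 
---+-------+-----
1  | Eve   | 3.99
2  | Bob   | 3.87
5  | Liam  | 3.5 
8  | Frank | 3.07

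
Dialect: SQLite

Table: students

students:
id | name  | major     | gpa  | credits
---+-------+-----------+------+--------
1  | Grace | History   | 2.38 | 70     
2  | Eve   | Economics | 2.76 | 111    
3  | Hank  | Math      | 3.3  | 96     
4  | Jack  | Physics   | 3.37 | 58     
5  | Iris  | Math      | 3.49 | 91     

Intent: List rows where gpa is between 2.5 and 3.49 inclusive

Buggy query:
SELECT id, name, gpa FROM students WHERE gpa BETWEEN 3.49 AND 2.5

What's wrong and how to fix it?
Bug: BETWEEN expects the lower bound first; with 3.49 AND 2.5 the range is empty

Fix: Swap the bounds so the smaller value comes first

Corrected query:
SELECT id, name, gpa FROM students WHERE gpa BETWEEN 2.5 AND 3.49

Result:
id | name | gpa 
---+------+-----
2  | Eve  | 2.76
3  | Hank | 3.3 
4  | Jack | 3.37
5  | Iris | 3.49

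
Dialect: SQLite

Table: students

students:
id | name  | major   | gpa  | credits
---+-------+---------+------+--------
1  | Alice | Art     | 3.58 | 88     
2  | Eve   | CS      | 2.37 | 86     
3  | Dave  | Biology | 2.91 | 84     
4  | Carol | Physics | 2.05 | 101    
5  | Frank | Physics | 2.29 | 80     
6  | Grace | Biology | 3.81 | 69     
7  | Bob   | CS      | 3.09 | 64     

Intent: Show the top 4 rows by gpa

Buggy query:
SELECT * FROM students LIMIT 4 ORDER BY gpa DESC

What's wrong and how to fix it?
Bug: ORDER BY cannot follow LIMIT; LIMIT is the final clause

Fix: Swap the clauses: ORDER BY first, then LIMIT

Corrected query:
SELECT * FROM students ORDER BY gpa DESC LIMIT 4

Result:
id | name  | major   | gpa  | credits
---+-------+---------+------+--------
6  | Grace | Biology | 3.81 | 69     
1  | Alice | Art     | 3.58 | 88     
7  | Bob   | CS      | 3.09 | 64     
3  | Dave  | Biology | 2.91 | 84     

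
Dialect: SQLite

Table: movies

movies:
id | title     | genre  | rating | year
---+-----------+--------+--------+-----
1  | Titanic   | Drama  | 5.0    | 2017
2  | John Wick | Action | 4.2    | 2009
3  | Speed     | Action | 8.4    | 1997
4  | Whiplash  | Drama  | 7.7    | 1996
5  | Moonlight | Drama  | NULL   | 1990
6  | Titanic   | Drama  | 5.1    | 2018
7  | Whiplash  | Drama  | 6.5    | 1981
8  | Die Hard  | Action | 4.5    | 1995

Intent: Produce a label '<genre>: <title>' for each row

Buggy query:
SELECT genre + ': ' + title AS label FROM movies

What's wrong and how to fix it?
Bug: '+' is numeric addition; on text columns SQLite converts them to 0 instead of concatenating

Fix: Replace + with || to concatenate text

Corrected query:
SELECT genre || ': ' || title AS label FROM movies

Result:
label            
-----------------
Drama: Titanic   
Action: John Wick
Action: Speed    
Drama: Whiplash  
Drama: Moonlight 
Drama: Titanic   
Drama: Whiplash  
Action: Die Hard 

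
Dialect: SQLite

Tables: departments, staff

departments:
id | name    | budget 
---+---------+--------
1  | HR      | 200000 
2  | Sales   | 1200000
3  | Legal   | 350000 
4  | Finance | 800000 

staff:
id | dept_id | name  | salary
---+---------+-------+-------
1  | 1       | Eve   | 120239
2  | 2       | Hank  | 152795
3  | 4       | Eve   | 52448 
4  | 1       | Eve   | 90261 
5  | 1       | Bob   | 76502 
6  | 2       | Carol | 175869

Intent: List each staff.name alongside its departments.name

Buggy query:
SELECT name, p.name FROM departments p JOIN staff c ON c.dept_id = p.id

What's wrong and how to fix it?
Bug: Both tables have a 'name' column; the unqualified reference is ambiguous

Fix: Prefix ambiguous columns with the table alias

Corrected query:
SELECT c.name, p.name FROM departments p JOIN staff c ON c.dept_id = p.id

Result:
name  | name   
------+--------
Eve   | HR     
Hank  | Sales  
Eve   | Finance
Eve   | HR     
Bob   | HR     
Carol | Sales  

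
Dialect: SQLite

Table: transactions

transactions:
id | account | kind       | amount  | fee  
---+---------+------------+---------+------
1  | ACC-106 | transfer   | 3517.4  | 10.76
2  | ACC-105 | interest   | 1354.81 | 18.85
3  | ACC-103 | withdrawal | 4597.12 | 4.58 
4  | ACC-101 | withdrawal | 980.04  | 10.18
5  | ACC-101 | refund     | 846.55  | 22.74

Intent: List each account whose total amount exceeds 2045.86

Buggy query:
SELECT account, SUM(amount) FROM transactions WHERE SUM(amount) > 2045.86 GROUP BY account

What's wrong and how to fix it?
Bug: SUM(amount) is an aggregate, but WHERE filters rows before aggregation

Fix: Move the aggregate condition to a HAVING clause

Corrected query:
SELECT account, SUM(amount) FROM transactions GROUP BY account HAVING SUM(amount) > 2045.86

Result:
account | SUM(amount)
--------+------------
ACC-103 | 4597.12    
ACC-106 | 3517.4     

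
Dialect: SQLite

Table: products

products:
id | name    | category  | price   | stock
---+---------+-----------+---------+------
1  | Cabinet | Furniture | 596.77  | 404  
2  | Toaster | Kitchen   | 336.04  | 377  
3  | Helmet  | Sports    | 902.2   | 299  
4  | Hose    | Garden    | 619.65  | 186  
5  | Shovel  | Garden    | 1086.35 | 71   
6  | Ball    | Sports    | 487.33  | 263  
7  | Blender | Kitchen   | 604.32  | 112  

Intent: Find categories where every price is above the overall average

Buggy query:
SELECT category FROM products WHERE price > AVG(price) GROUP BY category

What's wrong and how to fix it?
Bug: WHERE evaluates per row before aggregation, so AVG() is unavailable

Fix: Compute the overall average in a scalar subquery and compare each group's MIN against it in HAVING

Corrected query:
SELECT category FROM products GROUP BY category HAVING MIN(price) > (SELECT AVG(price) FROM products)

Result:
(no rows)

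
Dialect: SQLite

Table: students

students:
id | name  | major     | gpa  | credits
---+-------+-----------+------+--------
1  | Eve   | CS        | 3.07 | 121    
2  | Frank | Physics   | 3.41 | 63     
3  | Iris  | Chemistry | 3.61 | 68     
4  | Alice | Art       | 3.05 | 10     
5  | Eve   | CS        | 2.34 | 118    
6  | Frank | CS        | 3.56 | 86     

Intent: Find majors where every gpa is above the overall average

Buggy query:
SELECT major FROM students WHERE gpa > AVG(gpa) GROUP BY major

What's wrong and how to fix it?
Bug: AVG() is an aggregate; it can't sit directly in WHERE

Fix: Use a subquery for AVG and a HAVING MIN(...) filter so the condition holds for every row in the group

Corrected query:
SELECT major FROM students GROUP BY major HAVING MIN(gpa) > (SELECT AVG(gpa) FROM students)

Result:
major    
---------
Chemistry
Physics  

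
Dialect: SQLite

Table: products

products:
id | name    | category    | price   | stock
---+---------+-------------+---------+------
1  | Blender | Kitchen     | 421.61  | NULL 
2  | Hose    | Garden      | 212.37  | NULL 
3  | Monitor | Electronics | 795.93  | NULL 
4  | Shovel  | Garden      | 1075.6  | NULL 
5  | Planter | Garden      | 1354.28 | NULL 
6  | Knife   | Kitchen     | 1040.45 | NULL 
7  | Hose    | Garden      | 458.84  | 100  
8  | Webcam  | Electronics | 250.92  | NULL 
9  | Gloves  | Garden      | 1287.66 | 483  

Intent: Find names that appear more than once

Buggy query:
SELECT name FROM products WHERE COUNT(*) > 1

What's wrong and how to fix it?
Bug: COUNT(*) is an aggregate and cannot be used in WHERE

Fix: Group first, then use HAVING for the count condition

Corrected query:
SELECT name FROM products GROUP BY name HAVING COUNT(*) > 1

Result:
name
----
Hose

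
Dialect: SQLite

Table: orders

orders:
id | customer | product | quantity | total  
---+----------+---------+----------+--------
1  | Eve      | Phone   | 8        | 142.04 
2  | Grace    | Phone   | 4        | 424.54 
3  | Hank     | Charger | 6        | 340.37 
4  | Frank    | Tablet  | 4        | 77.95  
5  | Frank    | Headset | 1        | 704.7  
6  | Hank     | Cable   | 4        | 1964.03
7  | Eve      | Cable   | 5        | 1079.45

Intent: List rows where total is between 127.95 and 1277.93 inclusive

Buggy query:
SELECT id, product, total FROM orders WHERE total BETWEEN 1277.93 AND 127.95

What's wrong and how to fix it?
Bug: BETWEEN expects the lower bound first; with 1277.93 AND 127.95 the range is empty

Fix: Write BETWEEN 127.95 AND 1277.93

Corrected query:
SELECT id, product, total FROM orders WHERE total BETWEEN 127.95 AND 1277.93

Result:
id | product | total  
---+---------+--------
1  | Phone   | 142.04 
2  | Phone   | 424.54 
3  | Charger | 340.37 
5  | Headset | 704.7  
7  | Cable   | 1079.45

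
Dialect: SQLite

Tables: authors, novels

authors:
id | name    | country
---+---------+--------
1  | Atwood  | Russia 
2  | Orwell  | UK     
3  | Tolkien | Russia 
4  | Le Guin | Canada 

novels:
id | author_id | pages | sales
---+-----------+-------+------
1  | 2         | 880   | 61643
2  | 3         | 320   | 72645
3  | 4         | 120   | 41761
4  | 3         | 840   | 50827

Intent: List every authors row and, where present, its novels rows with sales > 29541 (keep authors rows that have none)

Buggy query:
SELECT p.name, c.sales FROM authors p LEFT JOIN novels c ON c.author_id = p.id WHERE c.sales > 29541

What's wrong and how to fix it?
Bug: Filtering c.sales in WHERE discards the NULL rows produced by LEFT JOIN, turning it into an inner join

Fix: Move the right-table condition into the ON clause so unmatched parents are kept

Corrected query:
SELECT p.name, c.sales FROM authors p LEFT JOIN novels c ON c.author_id = p.id AND c.sales > 29541

Result:
name    | sales
--------+------
Atwood  | NULL 
Orwell  | 61643
Tolkien | 50827
Tolkien | 72645
Le Guin | 41761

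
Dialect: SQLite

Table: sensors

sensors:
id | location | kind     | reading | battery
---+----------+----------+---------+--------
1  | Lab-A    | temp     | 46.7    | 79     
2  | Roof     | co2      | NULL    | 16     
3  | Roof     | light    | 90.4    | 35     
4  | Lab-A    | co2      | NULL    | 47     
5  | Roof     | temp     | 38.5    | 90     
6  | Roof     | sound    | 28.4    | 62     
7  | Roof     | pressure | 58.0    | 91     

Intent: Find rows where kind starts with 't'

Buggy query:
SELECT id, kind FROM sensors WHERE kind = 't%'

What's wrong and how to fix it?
Bug: Wildcards only work with LIKE; '=' treats '%' as a literal character

Fix: Replace '=' with LIKE so 't%' is treated as a pattern

Corrected query:
SELECT id, kind FROM sensors WHERE kind LIKE 't%'

Result:
id | kind
---+-----
1  | temp
5  | temp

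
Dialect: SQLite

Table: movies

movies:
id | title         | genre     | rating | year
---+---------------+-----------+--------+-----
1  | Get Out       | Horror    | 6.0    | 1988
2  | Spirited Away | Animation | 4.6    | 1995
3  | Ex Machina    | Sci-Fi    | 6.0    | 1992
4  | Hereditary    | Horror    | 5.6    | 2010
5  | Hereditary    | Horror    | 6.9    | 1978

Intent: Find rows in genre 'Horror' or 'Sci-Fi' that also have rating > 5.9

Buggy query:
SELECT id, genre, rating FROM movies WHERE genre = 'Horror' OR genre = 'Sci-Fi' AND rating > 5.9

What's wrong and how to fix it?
Bug: Without parentheses, AND is evaluated before OR, so the rating filter only applies to the 'Sci-Fi' branch

Fix: Group the OR with parentheses (or use IN), then AND the threshold

Corrected query:
SELECT id, genre, rating FROM movies WHERE (genre = 'Horror' OR genre = 'Sci-Fi') AND rating > 5.9

Result:
id | genre  | rating
---+--------+-------
1  | Horror | 6     
3  | Sci-Fi | 6     
5  | Horror | 6.9   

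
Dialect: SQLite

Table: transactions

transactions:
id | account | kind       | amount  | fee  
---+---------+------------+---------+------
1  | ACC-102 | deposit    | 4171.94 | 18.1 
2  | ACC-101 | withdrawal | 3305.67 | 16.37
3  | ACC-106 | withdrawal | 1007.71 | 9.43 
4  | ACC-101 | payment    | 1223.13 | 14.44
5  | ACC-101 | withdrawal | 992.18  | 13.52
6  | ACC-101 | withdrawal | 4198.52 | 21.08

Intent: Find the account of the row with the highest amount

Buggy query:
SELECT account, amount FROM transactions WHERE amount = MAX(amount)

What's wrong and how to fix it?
Bug: MAX(amount) is an aggregate and cannot be used directly in WHERE

Fix: Wrap MAX in a scalar subquery so WHERE compares against a single value

Corrected query:
SELECT account, amount FROM transactions WHERE amount = (SELECT MAX(amount) FROM transactions)

Result:
account | amount 
--------+--------
ACC-101 | 4198.52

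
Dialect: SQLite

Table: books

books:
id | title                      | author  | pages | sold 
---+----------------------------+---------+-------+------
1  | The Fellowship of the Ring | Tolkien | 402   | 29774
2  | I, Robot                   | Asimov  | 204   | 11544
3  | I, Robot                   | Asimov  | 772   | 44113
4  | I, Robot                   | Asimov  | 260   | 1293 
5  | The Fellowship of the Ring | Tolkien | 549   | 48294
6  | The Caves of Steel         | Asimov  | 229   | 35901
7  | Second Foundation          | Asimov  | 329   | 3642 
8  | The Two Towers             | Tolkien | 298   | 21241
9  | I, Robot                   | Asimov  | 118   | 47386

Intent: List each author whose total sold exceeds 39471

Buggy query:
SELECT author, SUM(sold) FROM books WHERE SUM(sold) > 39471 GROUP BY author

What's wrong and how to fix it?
Bug: Aggregate functions cannot appear in a WHERE clause

Fix: Move the aggregate condition to a HAVING clause

Corrected query:
SELECT author, SUM(sold) FROM books GROUP BY author HAVING SUM(sold) > 39471

Result:
author  | SUM(sold)
--------+----------
Asimov  | 143879   
Tolkien | 99309    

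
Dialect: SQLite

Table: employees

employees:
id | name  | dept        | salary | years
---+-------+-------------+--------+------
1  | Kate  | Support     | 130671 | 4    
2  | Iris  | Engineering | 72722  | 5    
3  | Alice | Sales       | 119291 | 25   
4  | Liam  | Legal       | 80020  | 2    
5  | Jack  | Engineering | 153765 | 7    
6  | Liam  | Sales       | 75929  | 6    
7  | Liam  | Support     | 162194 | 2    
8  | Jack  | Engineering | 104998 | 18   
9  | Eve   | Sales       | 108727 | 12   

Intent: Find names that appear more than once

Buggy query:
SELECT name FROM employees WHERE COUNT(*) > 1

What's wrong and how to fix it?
Bug: WHERE can't reference COUNT(*); aggregates are computed after WHERE

Fix: Group first, then use HAVING for the count condition

Corrected query:
SELECT name FROM employees GROUP BY name HAVING COUNT(*) > 1

Result:
name
----
Jack
Liam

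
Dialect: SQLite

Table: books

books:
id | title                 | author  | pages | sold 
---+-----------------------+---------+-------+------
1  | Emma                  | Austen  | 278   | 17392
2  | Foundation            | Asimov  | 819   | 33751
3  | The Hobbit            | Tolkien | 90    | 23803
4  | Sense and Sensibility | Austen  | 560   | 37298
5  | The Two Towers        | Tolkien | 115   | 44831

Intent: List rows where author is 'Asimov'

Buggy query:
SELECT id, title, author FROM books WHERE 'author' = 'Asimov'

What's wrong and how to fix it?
Bug: 'author' in single quotes is a string literal, not the column; the comparison is literal-vs-literal and never true

Fix: Reference the column as author without single quotes

Corrected query:
SELECT id, title, author FROM books WHERE author = 'Asimov'

Result:
id | title      | author
---+------------+-------
2  | Foundation | Asimov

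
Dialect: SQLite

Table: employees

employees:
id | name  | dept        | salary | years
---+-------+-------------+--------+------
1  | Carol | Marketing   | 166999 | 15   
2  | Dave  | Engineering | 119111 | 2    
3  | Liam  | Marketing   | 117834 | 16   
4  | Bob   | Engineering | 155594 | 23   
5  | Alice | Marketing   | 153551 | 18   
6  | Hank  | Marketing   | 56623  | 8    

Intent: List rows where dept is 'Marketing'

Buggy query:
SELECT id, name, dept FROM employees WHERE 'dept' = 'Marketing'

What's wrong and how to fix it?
Bug: Single quotes denote string literals in SQL; the column name is being compared as a constant string

Fix: Remove the quotes around the column name (or use double quotes for an identifier)

Corrected query:
SELECT id, name, dept FROM employees WHERE dept = 'Marketing'

Result:
id | name  | dept     
---+-------+----------
1  | Carol | Marketing
3  | Liam  | Marketing
5  | Alice | Marketing
6  | Hank  | Marketing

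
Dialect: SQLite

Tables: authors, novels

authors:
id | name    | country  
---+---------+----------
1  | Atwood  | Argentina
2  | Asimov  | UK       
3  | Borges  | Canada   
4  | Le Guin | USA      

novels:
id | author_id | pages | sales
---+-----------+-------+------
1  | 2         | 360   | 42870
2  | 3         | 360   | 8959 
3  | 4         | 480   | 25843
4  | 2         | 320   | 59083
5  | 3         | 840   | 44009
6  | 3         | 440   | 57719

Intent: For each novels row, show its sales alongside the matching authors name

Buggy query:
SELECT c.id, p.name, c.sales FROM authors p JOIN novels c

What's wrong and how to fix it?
Bug: JOIN with no ON clause produces a cartesian product; every novels row pairs with every authors row

Fix: Add ON c.author_id = p.id to the JOIN

Corrected query:
SELECT c.id, p.name, c.sales FROM authors p JOIN novels c ON c.author_id = p.id

Result:
id | name    | sales
---+---------+------
1  | Asimov  | 42870
2  | Borges  | 8959 
3  | Le Guin | 25843
4  | Asimov  | 59083
5  | Borges  | 44009
6  | Borges  | 57719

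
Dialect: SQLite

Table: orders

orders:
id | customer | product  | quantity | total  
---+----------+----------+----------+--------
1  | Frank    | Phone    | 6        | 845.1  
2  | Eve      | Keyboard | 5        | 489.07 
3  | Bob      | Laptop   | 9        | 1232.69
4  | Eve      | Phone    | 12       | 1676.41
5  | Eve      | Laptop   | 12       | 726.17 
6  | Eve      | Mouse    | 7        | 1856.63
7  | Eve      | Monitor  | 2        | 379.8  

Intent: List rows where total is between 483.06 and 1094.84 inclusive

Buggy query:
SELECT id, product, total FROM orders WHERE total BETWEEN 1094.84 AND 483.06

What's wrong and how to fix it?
Bug: BETWEEN expects the lower bound first; with 1094.84 AND 483.06 the range is empty

Fix: Swap the bounds so the smaller value comes first

Corrected query:
SELECT id, product, total FROM orders WHERE total BETWEEN 483.06 AND 1094.84

Result:
id | product  | total 
---+----------+-------
1  | Phone    | 845.1 
2  | Keyboard | 489.07
5  | Laptop   | 726.17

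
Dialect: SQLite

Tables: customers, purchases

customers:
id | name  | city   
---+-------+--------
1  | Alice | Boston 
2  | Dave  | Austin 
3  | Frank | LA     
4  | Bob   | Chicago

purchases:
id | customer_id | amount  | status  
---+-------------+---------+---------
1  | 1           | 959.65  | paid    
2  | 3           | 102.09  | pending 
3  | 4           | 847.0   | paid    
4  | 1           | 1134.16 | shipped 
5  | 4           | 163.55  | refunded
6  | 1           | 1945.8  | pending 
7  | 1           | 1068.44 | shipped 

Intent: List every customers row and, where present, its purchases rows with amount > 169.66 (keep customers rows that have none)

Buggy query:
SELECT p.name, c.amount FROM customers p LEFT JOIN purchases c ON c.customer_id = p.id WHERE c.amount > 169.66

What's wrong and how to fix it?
Bug: A WHERE condition on the right-hand table after LEFT JOIN drops unmatched parents

Fix: Move the right-table condition into the ON clause so unmatched parents are kept

Corrected query:
SELECT p.name, c.amount FROM customers p LEFT JOIN purchases c ON c.customer_id = p.id AND c.amount > 169.66

Result:
name  | amount 
------+--------
Alice | 959.65 
Alice | 1068.44
Alice | 1134.16
Alice | 1945.8 
Dave  | NULL   
Frank | NULL   
Bob   | 847    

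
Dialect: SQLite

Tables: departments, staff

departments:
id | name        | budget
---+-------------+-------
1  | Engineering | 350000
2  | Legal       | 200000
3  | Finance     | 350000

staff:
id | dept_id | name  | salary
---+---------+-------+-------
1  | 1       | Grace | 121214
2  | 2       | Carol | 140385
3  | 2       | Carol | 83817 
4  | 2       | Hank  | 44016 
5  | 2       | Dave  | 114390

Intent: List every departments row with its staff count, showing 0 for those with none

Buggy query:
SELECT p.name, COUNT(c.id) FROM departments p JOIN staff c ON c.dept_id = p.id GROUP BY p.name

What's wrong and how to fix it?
Bug: An inner join excludes parents with zero children

Fix: Use LEFT JOIN so parents without children still appear (COUNT(c.id) gives 0)

Corrected query:
SELECT p.name, COUNT(c.id) FROM departments p LEFT JOIN staff c ON c.dept_id = p.id GROUP BY p.name

Result:
name        | COUNT(c.id)
------------+------------
Engineering | 1          
Finance     | 0          
Legal       | 4          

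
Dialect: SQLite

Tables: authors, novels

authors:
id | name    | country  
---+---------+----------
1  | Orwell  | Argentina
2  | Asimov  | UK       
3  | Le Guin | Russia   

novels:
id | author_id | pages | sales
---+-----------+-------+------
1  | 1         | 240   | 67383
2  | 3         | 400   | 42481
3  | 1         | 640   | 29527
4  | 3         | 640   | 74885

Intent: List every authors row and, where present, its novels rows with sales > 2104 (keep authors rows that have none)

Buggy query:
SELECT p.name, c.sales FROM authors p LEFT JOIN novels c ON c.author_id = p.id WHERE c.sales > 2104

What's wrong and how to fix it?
Bug: Filtering c.sales in WHERE discards the NULL rows produced by LEFT JOIN, turning it into an inner join

Fix: Move the right-table condition into the ON clause so unmatched parents are kept

Corrected query:
SELECT p.name, c.sales FROM authors p LEFT JOIN novels c ON c.author_id = p.id AND c.sales > 2104

Result:
name    | sales
--------+------
Orwell  | 29527
Orwell  | 67383
Asimov  | NULL 
Le Guin | 42481
Le Guin | 74885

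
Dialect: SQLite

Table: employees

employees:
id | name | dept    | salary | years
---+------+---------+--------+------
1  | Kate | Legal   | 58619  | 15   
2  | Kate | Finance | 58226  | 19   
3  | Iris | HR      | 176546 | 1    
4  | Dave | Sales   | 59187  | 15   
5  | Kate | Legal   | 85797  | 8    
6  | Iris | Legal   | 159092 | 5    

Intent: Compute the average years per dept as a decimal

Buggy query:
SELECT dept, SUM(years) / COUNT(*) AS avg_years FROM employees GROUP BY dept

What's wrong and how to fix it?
Bug: Both operands are integers, so '/' performs integer division and truncates

Fix: Cast one side to REAL so the division keeps the fractional part

Corrected query:
SELECT dept, SUM(years) * 1.0 / COUNT(*) AS avg_years FROM employees GROUP BY dept

Result:
dept    | avg_years
--------+----------
Finance | 19       
HR      | 1        
Legal   | 9.333333 
Sales   | 15       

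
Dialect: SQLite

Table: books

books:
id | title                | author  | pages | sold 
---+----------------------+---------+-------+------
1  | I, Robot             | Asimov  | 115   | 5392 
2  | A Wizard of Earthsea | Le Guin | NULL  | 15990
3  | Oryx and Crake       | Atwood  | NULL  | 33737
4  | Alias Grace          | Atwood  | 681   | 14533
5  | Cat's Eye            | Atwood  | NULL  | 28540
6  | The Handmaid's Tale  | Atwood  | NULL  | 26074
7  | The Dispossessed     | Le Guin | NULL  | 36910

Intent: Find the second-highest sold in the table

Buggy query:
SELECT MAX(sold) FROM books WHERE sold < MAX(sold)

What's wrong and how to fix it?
Bug: MAX(sold) on the right of the comparison is an aggregate-in-WHERE error

Fix: Put the inner MAX in a scalar subquery

Corrected query:
SELECT MAX(sold) FROM books WHERE sold < (SELECT MAX(sold) FROM books)

Result:
MAX(sold)
---------
33737    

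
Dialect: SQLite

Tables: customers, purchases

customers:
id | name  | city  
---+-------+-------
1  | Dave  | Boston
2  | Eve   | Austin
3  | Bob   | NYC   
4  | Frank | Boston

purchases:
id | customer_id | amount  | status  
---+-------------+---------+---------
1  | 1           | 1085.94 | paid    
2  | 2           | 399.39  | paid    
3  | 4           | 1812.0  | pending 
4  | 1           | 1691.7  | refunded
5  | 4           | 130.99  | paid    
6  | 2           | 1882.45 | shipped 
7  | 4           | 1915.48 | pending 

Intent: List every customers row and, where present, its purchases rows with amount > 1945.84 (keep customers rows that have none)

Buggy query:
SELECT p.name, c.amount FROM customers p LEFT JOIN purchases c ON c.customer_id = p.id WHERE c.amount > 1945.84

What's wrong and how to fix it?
Bug: A WHERE condition on the right-hand table after LEFT JOIN drops unmatched parents

Fix: Put 'c.amount > 1945.84' in the JOIN's ON clause instead of WHERE

Corrected query:
SELECT p.name, c.amount FROM customers p LEFT JOIN purchases c ON c.customer_id = p.id AND c.amount > 1945.84

Result:
name  | amount
------+-------
Dave  | NULL  
Eve   | NULL  
Bob   | NULL  
Frank | NULL  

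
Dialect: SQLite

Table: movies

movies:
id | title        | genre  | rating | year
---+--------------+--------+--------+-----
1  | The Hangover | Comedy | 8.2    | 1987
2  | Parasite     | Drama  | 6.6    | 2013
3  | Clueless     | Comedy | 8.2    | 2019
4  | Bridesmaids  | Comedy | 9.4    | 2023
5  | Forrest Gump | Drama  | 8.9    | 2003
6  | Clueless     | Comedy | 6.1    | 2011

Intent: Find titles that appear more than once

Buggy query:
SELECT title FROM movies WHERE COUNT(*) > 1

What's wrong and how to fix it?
Bug: WHERE can't reference COUNT(*); aggregates are computed after WHERE

Fix: GROUP BY title, then filter groups with HAVING COUNT(*) > 1

Corrected query:
SELECT title FROM movies GROUP BY title HAVING COUNT(*) > 1

Result:
title   
--------
Clueless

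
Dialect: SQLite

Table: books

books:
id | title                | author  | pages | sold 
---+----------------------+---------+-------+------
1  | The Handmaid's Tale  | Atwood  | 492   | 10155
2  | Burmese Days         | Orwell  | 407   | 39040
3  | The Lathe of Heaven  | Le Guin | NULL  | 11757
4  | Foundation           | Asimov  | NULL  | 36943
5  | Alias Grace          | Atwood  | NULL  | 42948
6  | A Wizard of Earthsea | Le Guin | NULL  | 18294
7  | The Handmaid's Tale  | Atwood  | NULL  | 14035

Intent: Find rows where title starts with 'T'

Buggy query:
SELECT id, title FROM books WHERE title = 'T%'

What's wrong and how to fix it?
Bug: '=' compares the literal string including the % character; pattern matching needs LIKE

Fix: Replace '=' with LIKE so 'T%' is treated as a pattern

Corrected query:
SELECT id, title FROM books WHERE title LIKE 'T%'

Result:
id | title              
---+--------------------
1  | The Handmaid's Tale
3  | The Lathe of Heaven
7  | The Handmaid's Tale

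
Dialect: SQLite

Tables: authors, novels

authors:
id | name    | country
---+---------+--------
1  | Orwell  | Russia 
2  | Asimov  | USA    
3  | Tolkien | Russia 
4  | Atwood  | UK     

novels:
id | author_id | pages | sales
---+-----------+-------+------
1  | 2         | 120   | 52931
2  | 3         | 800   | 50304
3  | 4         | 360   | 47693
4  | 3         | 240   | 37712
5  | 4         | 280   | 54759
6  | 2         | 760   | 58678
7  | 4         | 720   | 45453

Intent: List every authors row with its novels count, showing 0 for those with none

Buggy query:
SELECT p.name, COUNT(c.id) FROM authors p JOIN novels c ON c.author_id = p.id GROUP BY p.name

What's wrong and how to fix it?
Bug: An inner join excludes parents with zero children

Fix: Use LEFT JOIN so parents without children still appear (COUNT(c.id) gives 0)

Corrected query:
SELECT p.name, COUNT(c.id) FROM authors p LEFT JOIN novels c ON c.author_id = p.id GROUP BY p.name

Result:
name    | COUNT(c.id)
--------+------------
Asimov  | 2          
Atwood  | 3          
Orwell  | 0          
Tolkien | 2          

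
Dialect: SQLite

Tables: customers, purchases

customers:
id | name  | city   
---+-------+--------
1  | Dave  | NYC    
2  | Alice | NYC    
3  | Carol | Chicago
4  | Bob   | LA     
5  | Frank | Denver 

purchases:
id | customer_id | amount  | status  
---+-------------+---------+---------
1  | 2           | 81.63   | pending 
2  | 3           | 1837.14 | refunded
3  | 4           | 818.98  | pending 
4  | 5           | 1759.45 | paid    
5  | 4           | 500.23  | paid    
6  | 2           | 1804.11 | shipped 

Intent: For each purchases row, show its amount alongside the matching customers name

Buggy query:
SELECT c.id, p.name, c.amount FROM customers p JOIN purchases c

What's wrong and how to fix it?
Bug: JOIN with no ON clause produces a cartesian product; every purchases row pairs with every customers row

Fix: Add ON c.customer_id = p.id to the JOIN

Corrected query:
SELECT c.id, p.name, c.amount FROM customers p JOIN purchases c ON c.customer_id = p.id

Result:
id | name  | amount 
---+-------+--------
1  | Alice | 81.63  
2  | Carol | 1837.14
3  | Bob   | 818.98 
4  | Frank | 1759.45
5  | Bob   | 500.23 
6  | Alice | 1804.11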